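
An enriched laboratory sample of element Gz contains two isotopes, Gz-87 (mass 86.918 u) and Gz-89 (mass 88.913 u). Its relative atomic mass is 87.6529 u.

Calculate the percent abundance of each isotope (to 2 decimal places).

Let x be the fractional abundance of Gz-87; then Gz-89 has abundance 1 − x.
86.918·x + 88.913·(1 − x) = 87.6529
(86.918 − 88.913)·x = 87.6529 − 88.913
x = -1.2601 / -1.995 = 0.63163 → 63.16% Gz-87, 36.84% Gz-89.

Gz-87: 63.16%, Gz-89: 36.84%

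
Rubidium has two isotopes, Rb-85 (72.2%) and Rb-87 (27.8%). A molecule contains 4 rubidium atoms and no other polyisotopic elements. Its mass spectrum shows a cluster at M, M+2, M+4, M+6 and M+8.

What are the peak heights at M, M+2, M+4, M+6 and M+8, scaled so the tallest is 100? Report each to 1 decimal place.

The 4 Rb atoms are independent, so intensities follow the terms of (0.722 + 0.278)^4.
P(M) = 0.722^4 = 0.271737
P(M+2) = 4 × 0.722^3 × 0.278^1 = 0.418520
P(M+4) = 6 × 0.722^2 × 0.278^2 = 0.241721
P(M+6) = 4 × 0.722^1 × 0.278^3 = 0.062049
P(M+8) = 0.278^4 = 0.005973
The M+2 peak is largest (0.418520); scaling to 100 gives 64.9 : 100.0 : 57.8 : 14.8 : 1.4.

64.9 : 100.0 : 57.8 : 14.8 : 1.4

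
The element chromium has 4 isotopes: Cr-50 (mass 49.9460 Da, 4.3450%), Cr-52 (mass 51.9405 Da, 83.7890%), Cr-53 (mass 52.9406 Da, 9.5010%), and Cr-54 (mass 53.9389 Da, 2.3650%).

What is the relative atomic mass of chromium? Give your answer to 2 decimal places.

The abundance-weighted mean is 0.043450 × 49.9460 + 0.837890 × 51.9405 + 0.095010 × 52.9406 + 0.023650 × 53.9389
= 2.17015 + 43.52043 + 5.02989 + 1.27565 = 51.99612 Da

52.00 Da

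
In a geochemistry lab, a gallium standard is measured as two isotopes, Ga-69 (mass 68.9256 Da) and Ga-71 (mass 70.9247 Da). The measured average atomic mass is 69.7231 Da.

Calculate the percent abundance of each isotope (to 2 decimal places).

Ga-69: 60.11%, Ga-71: 39.89%

Let x be the fractional abundance of Ga-69; then Ga-71 has abundance 1 − x.
68.9256·x + 70.9247·(1 − x) = 69.7231
(68.9256 − 70.9247)·x = 69.7231 − 70.9247
x = -1.2016 / -1.9991 = 0.60107 → 60.11% Ga-69, 39.89% Ga-71.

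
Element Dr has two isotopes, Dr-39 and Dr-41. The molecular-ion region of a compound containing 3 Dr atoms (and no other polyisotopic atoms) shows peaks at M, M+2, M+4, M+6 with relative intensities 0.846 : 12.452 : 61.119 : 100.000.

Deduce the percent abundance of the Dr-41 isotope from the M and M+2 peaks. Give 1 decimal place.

If p is the fraction of Dr that is Dr-39, then I(M+2)/I(M) = [C(3,1)·p^2·(1−p)] / p^3 = 3·(1−p)/p = 12.452/0.846 = 14.7187
(1−p)/p = 14.7187/3 = 4.9062  ⇒  p = 1/(1 + 4.9062) = 0.1693
Dr-39: 16.9%, Dr-41: 83.1%.

83.1%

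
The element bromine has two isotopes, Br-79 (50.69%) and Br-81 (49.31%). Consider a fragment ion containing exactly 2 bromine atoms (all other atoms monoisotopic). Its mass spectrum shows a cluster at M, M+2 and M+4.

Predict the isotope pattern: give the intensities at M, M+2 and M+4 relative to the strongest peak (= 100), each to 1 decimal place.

51.4 : 100.0 : 48.6

Each Br atom is independently Br-79 (p = 0.5069) or Br-81 (q = 0.4931); the cluster is the binomial expansion (p + q)^2.
P(M) = 0.5069^2 = 0.256948
P(M+2) = 2 × 0.5069^1 × 0.4931^1 = 0.499905
P(M+4) = 0.4931^2 = 0.243148
The M+2 peak is largest (0.499905); scaling to 100 gives 51.4 : 100.0 : 48.6.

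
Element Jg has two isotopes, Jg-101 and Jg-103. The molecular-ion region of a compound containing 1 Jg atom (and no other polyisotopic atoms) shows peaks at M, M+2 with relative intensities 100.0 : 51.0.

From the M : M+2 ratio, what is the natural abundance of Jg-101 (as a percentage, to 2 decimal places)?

66.23%

Write p for the Jg-101 fraction. I(M+2)/I(M) = [C(1,1)·p^0·(1−p)] / p^1 = 1·(1−p)/p = 51.0/100.0 = 0.5100
(1−p)/p = 0.5100/1 = 0.5100  ⇒  p = 1/(1 + 0.5100) = 0.6623
Jg-101: 66.23%, Jg-103: 33.77%.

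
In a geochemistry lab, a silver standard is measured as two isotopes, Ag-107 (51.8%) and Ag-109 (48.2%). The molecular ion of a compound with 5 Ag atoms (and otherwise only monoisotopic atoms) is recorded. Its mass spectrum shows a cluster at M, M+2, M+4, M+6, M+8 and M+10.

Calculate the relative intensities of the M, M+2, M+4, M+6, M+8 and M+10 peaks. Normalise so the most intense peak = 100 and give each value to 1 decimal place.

11.5 : 53.7 : 100.0 : 93.1 : 43.3 : 8.1

The 5 Ag atoms are independent, so intensities follow the terms of (0.518 + 0.482)^5.
P(M) = 0.518^5 = 0.037295
P(M+2) = 5 × 0.518^4 × 0.482^1 = 0.173515
P(M+4) = 10 × 0.518^3 × 0.482^2 = 0.322911
P(M+6) = 10 × 0.518^2 × 0.482^3 = 0.300470
P(M+8) = 5 × 0.518^1 × 0.482^4 = 0.139794
P(M+10) = 0.482^5 = 0.026016
The M+4 peak is largest (0.322911); scaling to 100 gives 11.5 : 53.7 : 100.0 : 93.1 : 43.3 : 8.1.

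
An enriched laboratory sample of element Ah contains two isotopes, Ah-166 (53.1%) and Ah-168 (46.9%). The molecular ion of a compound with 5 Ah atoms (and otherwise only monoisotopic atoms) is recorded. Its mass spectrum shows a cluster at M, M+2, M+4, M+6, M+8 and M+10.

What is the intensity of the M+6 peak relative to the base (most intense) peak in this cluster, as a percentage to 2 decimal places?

Binomial terms of (0.531 + 0.469)^5: M 0.0422, M+2 0.1864, M+4 0.3293, M+6 0.2909, M+8 0.1285, M+10 0.0227 → M+4 is the base peak.
P(M+4) = C(5,2) × 0.531^3 × 0.469^2 = 10 × 0.14972129 × 0.219961 = 0.329328 (base)
P(M+6) = C(5,3) × 0.531^2 × 0.469^3 = 10 × 0.281961 × 0.10316171 = 0.290876
Relative intensity = 0.290876 / 0.329328 × 100 = 88.32

88.32%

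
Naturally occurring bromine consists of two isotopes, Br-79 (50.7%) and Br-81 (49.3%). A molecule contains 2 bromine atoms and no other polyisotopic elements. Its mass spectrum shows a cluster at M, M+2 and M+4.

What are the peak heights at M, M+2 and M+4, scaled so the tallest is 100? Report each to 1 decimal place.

Each Br atom is independently Br-79 (p = 0.507) or Br-81 (q = 0.493); the cluster is the binomial expansion (p + q)^2.
P(M) = 0.507^2 = 0.257049
P(M+2) = 2 × 0.507^1 × 0.493^1 = 0.499902
P(M+4) = 0.493^2 = 0.243049
The M+2 peak is largest (0.499902); scaling to 100 gives 51.4 : 100.0 : 48.6.

51.4 : 100.0 : 48.6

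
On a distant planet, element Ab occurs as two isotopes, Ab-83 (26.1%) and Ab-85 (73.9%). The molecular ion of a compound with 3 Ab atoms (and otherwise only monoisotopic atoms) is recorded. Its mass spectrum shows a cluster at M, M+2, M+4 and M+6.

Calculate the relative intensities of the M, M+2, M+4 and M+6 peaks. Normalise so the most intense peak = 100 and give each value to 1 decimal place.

Expanding (0.261 + 0.739)^3:
P(M) = 0.261^3 = 0.017780
P(M+2) = 3 × 0.261^2 × 0.739^1 = 0.151024
P(M+4) = 3 × 0.261^1 × 0.739^2 = 0.427613
P(M+6) = 0.739^3 = 0.403583
The M+4 peak is largest (0.427613); scaling to 100 gives 4.2 : 35.3 : 100.0 : 94.4.

4.2 : 35.3 : 100.0 : 94.4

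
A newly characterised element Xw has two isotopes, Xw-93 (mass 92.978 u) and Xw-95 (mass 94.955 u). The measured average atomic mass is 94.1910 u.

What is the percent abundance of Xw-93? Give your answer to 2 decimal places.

Let x be the fractional abundance of Xw-93; then Xw-95 has abundance 1 − x.
92.978·x + 94.955·(1 − x) = 94.1910
(92.978 − 94.955)·x = 94.1910 − 94.955
x = -0.7640 / -1.977 = 0.38644 → 38.64% Xw-93, 61.36% Xw-95.

38.64%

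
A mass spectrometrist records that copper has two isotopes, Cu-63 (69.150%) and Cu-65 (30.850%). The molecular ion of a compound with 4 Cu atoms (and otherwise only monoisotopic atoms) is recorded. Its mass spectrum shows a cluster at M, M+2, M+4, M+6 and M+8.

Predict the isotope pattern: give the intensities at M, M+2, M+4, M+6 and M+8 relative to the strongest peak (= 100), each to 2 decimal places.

56.04 : 100.00 : 66.92 : 19.90 : 2.22

Each Cu atom is independently Cu-63 (p = 0.69150) or Cu-65 (q = 0.30850); the cluster is the binomial expansion (p + q)^4.
P(M) = 0.69150^4 = 0.228649
P(M+2) = 4 × 0.69150^3 × 0.30850^1 = 0.408030
P(M+4) = 6 × 0.69150^2 × 0.30850^2 = 0.273052
P(M+6) = 4 × 0.69150^1 × 0.30850^3 = 0.081212
P(M+8) = 0.30850^4 = 0.009058
The M+2 peak is largest (0.408030); scaling to 100 gives 56.04 : 100.00 : 66.92 : 19.90 : 2.22.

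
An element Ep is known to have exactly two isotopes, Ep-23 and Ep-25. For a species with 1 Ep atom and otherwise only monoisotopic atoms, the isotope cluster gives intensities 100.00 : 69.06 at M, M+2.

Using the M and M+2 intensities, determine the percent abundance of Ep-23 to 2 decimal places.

59.15%

If p is the fraction of Ep that is Ep-23, then I(M+2)/I(M) = [C(1,1)·p^0·(1−p)] / p^1 = 1·(1−p)/p = 69.06/100.00 = 0.6906
(1−p)/p = 0.6906/1 = 0.6906  ⇒  p = 1/(1 + 0.6906) = 0.5915
Ep-23: 59.15%, Ep-25: 40.85%.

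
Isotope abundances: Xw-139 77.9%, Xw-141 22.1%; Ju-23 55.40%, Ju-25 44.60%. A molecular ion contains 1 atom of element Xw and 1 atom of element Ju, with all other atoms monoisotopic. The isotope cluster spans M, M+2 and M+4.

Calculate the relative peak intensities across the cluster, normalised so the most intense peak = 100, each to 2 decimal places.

91.85 : 100.00 : 20.98

Element Xw pattern (n=1): 0.7790 : 0.2210
Element Ju pattern (n=1): 0.5540 : 0.4460
Convolve the two distributions (both contribute in 2-u steps):
  M: 0.7790×0.5540 = 0.431566
  M+2: 0.7790×0.4460 + 0.2210×0.5540 = 0.469868
  M+4: 0.2210×0.4460 = 0.098566
Scale to base peak (0.469868) = 100: 91.85 : 100.00 : 20.98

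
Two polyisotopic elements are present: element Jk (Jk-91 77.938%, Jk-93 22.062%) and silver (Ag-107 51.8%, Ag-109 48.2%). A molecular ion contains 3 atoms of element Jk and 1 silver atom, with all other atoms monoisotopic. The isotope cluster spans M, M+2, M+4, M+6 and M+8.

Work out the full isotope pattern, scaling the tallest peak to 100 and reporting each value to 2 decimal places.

56.19 : 100.00 : 57.91 : 13.84 : 1.19

Element Jk pattern (n=3): 0.47342128 : 0.40203573 : 0.11380472 : 0.01073828
Silver pattern (n=1): 0.5180 : 0.4820
Convolve the two distributions (both contribute in 2-u steps):
  M: 0.47342128×0.5180 = 0.245232
  M+2: 0.47342128×0.4820 + 0.40203573×0.5180 = 0.436444
  M+4: 0.40203573×0.4820 + 0.11380472×0.5180 = 0.252732
  M+6: 0.11380472×0.4820 + 0.01073828×0.5180 = 0.060416
  M+8: 0.01073828×0.4820 = 0.005176
Scale to base peak (0.436444) = 100: 56.19 : 100.00 : 57.91 : 13.84 : 1.19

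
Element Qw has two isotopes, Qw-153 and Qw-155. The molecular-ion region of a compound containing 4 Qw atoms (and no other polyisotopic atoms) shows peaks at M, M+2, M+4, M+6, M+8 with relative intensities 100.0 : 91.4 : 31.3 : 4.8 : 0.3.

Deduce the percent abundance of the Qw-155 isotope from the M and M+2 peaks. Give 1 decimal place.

If p is the fraction of Qw that is Qw-153, then I(M+2)/I(M) = [C(4,1)·p^3·(1−p)] / p^4 = 4·(1−p)/p = 91.4/100.0 = 0.9140
(1−p)/p = 0.9140/4 = 0.2285  ⇒  p = 1/(1 + 0.2285) = 0.8140
Qw-153: 81.4%, Qw-155: 18.6%.

18.6%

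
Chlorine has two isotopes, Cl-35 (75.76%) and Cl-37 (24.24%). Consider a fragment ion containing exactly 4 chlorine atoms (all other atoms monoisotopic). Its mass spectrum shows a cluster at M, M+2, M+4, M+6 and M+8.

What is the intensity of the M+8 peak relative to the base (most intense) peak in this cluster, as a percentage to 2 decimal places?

(0.7576 + 0.2424)^4 gives M 0.3294, M+2 0.4216, M+4 0.2023, M+6 0.0432, M+8 0.0035; the largest is M+2.
P(M+2) = C(4,1) × 0.7576^3 × 0.2424^1 = 4 × 0.4348304 × 0.2424 = 0.421612 (base)
P(M+8) = C(4,4) × 0.7576^0 × 0.2424^4 = 1 × 1.0000 × 0.00345247 = 0.003452
Relative intensity = 0.003452 / 0.421612 × 100 = 0.82

0.82%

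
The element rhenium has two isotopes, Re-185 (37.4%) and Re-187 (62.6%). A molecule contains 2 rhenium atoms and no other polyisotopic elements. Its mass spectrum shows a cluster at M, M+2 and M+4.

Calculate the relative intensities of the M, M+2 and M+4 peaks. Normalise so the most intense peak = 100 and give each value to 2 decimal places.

Expanding (0.374 + 0.626)^2:
P(M) = 0.374^2 = 0.139876
P(M+2) = 2 × 0.374^1 × 0.626^1 = 0.468248
P(M+4) = 0.626^2 = 0.391876
The M+2 peak is largest (0.468248); scaling to 100 gives 29.87 : 100.00 : 83.69.

29.87 : 100.00 : 83.69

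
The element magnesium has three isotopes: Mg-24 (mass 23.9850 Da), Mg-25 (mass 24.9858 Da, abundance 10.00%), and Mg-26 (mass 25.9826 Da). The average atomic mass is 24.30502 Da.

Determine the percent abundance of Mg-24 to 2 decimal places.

Let x and y be the fractions of Mg-24 and Mg-26. Then x + y = 1 − 0.1000 = 0.9000 and 23.9850x + 25.9826y = 24.30502 − 0.1000×24.9858 = 21.80644.
Substituting: 23.9850x + 25.9826(0.9000 − x) = 21.80644
(23.9850 − 25.9826)x = -1.5779  ⇒  x = 0.78990, y = 0.11010
Mg-24: 78.99%, Mg-26: 11.01%.

78.99%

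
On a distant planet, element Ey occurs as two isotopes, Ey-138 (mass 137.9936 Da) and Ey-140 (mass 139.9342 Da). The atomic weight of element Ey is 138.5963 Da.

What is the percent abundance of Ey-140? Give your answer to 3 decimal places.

With x = fraction of Ey-138 (so Ey-140 is 1 − x):
137.9936·x + 139.9342·(1 − x) = 138.5963
(137.9936 − 139.9342)·x = 138.5963 − 139.9342
x = -1.3379 / -1.9406 = 0.68943 → 68.943% Ey-138, 31.057% Ey-140.

31.057%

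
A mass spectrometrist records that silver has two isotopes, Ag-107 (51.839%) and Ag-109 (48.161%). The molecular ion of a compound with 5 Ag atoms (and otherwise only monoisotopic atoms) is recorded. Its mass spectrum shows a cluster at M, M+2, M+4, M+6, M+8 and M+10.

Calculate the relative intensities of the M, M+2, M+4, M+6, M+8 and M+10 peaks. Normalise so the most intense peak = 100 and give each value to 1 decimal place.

The 5 Ag atoms are independent, so intensities follow the terms of (0.51839 + 0.48161)^5.
P(M) = 0.51839^5 = 0.037435
P(M+2) = 5 × 0.51839^4 × 0.48161^1 = 0.173897
P(M+4) = 10 × 0.51839^3 × 0.48161^2 = 0.323118
P(M+6) = 10 × 0.51839^2 × 0.48161^3 = 0.300192
P(M+8) = 5 × 0.51839^1 × 0.48161^4 = 0.139447
P(M+10) = 0.48161^5 = 0.025911
The M+4 peak is largest (0.323118); scaling to 100 gives 11.6 : 53.8 : 100.0 : 92.9 : 43.2 : 8.0.

11.6 : 53.8 : 100.0 : 92.9 : 43.2 : 8.0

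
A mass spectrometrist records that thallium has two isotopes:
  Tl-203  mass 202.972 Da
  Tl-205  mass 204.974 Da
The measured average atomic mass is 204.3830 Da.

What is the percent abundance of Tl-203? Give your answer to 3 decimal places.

With x = fraction of Tl-203 (so Tl-205 is 1 − x):
202.972·x + 204.974·(1 − x) = 204.3830
(202.972 − 204.974)·x = 204.3830 − 204.974
x = -0.5910 / -2.002 = 0.29520 → 29.520% Tl-203, 70.480% Tl-205.

29.520%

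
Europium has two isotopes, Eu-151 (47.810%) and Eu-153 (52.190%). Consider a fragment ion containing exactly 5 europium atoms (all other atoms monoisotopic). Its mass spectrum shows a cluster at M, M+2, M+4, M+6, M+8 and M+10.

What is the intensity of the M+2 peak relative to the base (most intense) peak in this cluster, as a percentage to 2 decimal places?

41.96%

Term probabilities: M 0.0250, M+2 0.1363, M+4 0.2977, M+6 0.3249, M+8 0.1774, M+10 0.0387. Base peak = M+6.
P(M+6) = C(5,3) × 0.47810^2 × 0.52190^3 = 10 × 0.22857961 × 0.14215492 = 0.324937 (base)
P(M+2) = C(5,1) × 0.47810^4 × 0.52190^1 = 5 × 0.05224864 × 0.5219 = 0.136343
Relative intensity = 0.136343 / 0.324937 × 100 = 41.96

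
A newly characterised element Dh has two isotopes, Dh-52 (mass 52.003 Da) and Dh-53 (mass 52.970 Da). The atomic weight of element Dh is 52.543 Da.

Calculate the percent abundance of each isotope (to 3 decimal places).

Dh-52: 44.157%, Dh-53: 55.843%

Writing the weighted mean with unknown fraction x of Dh-52:
52.003·x + 52.970·(1 − x) = 52.543
(52.003 − 52.970)·x = 52.543 − 52.970
x = -0.427 / -0.967 = 0.44157 → 44.157% Dh-52, 55.843% Dh-53.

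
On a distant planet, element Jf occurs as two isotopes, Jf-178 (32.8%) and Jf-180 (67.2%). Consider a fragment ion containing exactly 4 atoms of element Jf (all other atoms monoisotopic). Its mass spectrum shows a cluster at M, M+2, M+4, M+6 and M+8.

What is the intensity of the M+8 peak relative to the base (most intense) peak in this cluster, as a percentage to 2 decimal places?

Binomial terms of (0.328 + 0.672)^4: M 0.0116, M+2 0.0949, M+4 0.2915, M+6 0.3981, M+8 0.2039 → M+6 is the base peak.
P(M+6) = C(4,3) × 0.328^1 × 0.672^3 = 4 × 0.3280 × 0.30346445 = 0.398145 (base)
P(M+8) = C(4,4) × 0.328^0 × 0.672^4 = 1 × 1.0000 × 0.20392811 = 0.203928
Relative intensity = 0.203928 / 0.398145 × 100 = 51.22

51.22%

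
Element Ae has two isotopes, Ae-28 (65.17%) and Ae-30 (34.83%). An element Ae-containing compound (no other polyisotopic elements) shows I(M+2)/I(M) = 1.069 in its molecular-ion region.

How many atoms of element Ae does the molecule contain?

2

The M+2/M ratio from n Ae atoms is n · q/p = n · 0.3483/0.6517.
n = 1.069 × 0.6517/0.3483 = 2.00 ≈ 2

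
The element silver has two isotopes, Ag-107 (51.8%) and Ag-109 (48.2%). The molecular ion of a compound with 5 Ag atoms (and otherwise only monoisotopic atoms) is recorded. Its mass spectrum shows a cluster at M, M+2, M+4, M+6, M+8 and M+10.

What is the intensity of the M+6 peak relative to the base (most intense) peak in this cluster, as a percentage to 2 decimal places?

Term probabilities: M 0.0373, M+2 0.1735, M+4 0.3229, M+6 0.3005, M+8 0.1398, M+10 0.0260. Base peak = M+4.
P(M+4) = C(5,2) × 0.518^3 × 0.482^2 = 10 × 0.13899183 × 0.232324 = 0.322911 (base)
P(M+6) = C(5,3) × 0.518^2 × 0.482^3 = 10 × 0.268324 × 0.11198017 = 0.300470
Relative intensity = 0.300470 / 0.322911 × 100 = 93.05

93.05%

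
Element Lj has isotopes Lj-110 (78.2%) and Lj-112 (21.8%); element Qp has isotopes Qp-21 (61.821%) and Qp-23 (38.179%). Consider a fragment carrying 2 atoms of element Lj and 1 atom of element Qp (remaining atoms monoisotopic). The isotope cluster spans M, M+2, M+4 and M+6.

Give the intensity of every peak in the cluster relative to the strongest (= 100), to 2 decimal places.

85.10 : 100.00 : 35.91 : 4.08

Element Lj pattern (n=2): 0.611524 : 0.340952 : 0.047524
Element Qp pattern (n=1): 0.61821 : 0.38179
Convolve the two distributions (both contribute in 2-u steps):
  M: 0.611524×0.61821 = 0.378050
  M+2: 0.611524×0.38179 + 0.340952×0.61821 = 0.444254
  M+4: 0.340952×0.38179 + 0.047524×0.61821 = 0.159552
  M+6: 0.047524×0.38179 = 0.018144
Scale to base peak (0.444254) = 100: 85.10 : 100.00 : 35.91 : 4.08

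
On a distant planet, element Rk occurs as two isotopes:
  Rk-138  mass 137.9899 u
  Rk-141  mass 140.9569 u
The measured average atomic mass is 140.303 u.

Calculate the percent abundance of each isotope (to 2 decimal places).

Rk-138: 22.04%, Rk-141: 77.96%

With x = fraction of Rk-138 (so Rk-141 is 1 − x):
137.9899·x + 140.9569·(1 − x) = 140.303
(137.9899 − 140.9569)·x = 140.303 − 140.9569
x = -0.6539 / -2.9670 = 0.22039 → 22.04% Rk-138, 77.96% Rk-141.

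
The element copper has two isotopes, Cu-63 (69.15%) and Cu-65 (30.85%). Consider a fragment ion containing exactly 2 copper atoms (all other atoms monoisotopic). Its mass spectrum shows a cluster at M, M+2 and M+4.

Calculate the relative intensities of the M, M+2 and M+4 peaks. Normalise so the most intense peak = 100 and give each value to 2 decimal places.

The 2 Cu atoms are independent, so intensities follow the terms of (0.6915 + 0.3085)^2.
P(M) = 0.6915^2 = 0.478172
P(M+2) = 2 × 0.6915^1 × 0.3085^1 = 0.426656
P(M+4) = 0.3085^2 = 0.095172
The M peak is largest (0.478172); scaling to 100 gives 100.00 : 89.23 : 19.90.

100.00 : 89.23 : 19.90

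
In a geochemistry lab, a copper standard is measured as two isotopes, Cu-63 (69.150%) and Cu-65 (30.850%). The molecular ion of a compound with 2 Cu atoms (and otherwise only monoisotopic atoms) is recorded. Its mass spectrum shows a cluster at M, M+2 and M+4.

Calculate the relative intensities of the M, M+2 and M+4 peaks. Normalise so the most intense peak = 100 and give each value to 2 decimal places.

100.00 : 89.23 : 19.90

Each Cu atom is independently Cu-63 (p = 0.69150) or Cu-65 (q = 0.30850); the cluster is the binomial expansion (p + q)^2.
P(M) = 0.69150^2 = 0.478172
P(M+2) = 2 × 0.69150^1 × 0.30850^1 = 0.426656
P(M+4) = 0.30850^2 = 0.095172
The M peak is largest (0.478172); scaling to 100 gives 100.00 : 89.23 : 19.90.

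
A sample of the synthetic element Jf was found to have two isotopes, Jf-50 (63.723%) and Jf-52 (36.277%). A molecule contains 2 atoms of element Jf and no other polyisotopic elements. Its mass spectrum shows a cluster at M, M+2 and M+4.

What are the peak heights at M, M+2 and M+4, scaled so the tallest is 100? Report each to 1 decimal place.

87.8 : 100.0 : 28.5

Expanding (0.63723 + 0.36277)^2:
P(M) = 0.63723^2 = 0.406062
P(M+2) = 2 × 0.63723^1 × 0.36277^1 = 0.462336
P(M+4) = 0.36277^2 = 0.131602
The M+2 peak is largest (0.462336); scaling to 100 gives 87.8 : 100.0 : 28.5.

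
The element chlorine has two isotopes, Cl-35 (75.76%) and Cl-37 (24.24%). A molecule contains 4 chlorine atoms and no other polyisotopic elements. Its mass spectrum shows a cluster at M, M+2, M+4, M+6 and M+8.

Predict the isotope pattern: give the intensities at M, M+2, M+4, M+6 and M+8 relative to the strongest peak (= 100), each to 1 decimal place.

Expanding (0.7576 + 0.2424)^4:
P(M) = 0.7576^4 = 0.329428
P(M+2) = 4 × 0.7576^3 × 0.2424^1 = 0.421612
P(M+4) = 6 × 0.7576^2 × 0.2424^2 = 0.202347
P(M+6) = 4 × 0.7576^1 × 0.2424^3 = 0.043162
P(M+8) = 0.2424^4 = 0.003452
The M+2 peak is largest (0.421612); scaling to 100 gives 78.1 : 100.0 : 48.0 : 10.2 : 0.8.

78.1 : 100.0 : 48.0 : 10.2 : 0.8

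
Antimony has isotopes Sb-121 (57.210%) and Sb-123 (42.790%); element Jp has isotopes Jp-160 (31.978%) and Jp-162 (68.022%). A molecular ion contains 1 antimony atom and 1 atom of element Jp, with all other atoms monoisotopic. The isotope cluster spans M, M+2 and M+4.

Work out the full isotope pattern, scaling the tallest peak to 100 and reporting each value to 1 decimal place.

Antimony pattern (n=1): 0.5721 : 0.4279
Element Jp pattern (n=1): 0.31978 : 0.68022
Convolve the two distributions (both contribute in 2-u steps):
  M: 0.5721×0.31978 = 0.182946
  M+2: 0.5721×0.68022 + 0.4279×0.31978 = 0.525988
  M+4: 0.4279×0.68022 = 0.291066
Scale to base peak (0.525988) = 100: 34.8 : 100.0 : 55.3

34.8 : 100.0 : 55.3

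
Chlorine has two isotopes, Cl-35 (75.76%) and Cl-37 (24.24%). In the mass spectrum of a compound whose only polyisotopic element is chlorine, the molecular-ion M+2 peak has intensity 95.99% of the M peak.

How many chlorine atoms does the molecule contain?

For n independent Cl atoms, I(M+2)/I(M) = n · (abundance Cl-37) / (abundance Cl-35) = n · 0.2424/0.7576.
n = 0.9599 × 0.7576/0.2424 = 3.00 ≈ 3

3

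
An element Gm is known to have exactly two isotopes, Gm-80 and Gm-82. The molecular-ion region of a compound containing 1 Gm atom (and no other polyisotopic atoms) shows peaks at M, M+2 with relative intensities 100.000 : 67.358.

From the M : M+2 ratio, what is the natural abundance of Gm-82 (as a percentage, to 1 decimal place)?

If p is the fraction of Gm that is Gm-80, then I(M+2)/I(M) = [C(1,1)·p^0·(1−p)] / p^1 = 1·(1−p)/p = 67.358/100.000 = 0.6736
(1−p)/p = 0.6736/1 = 0.6736  ⇒  p = 1/(1 + 0.6736) = 0.5975
Gm-80: 59.8%, Gm-82: 40.2%.

40.2%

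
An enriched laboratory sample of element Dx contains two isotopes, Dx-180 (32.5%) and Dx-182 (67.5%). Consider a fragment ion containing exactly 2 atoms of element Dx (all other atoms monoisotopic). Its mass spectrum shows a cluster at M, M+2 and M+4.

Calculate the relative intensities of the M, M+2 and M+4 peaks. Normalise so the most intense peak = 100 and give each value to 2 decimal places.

Each Dx atom is independently Dx-180 (p = 0.325) or Dx-182 (q = 0.675); the cluster is the binomial expansion (p + q)^2.
P(M) = 0.325^2 = 0.105625
P(M+2) = 2 × 0.325^1 × 0.675^1 = 0.438750
P(M+4) = 0.675^2 = 0.455625
The M+4 peak is largest (0.455625); scaling to 100 gives 23.18 : 96.30 : 100.00.

23.18 : 96.30 : 100.00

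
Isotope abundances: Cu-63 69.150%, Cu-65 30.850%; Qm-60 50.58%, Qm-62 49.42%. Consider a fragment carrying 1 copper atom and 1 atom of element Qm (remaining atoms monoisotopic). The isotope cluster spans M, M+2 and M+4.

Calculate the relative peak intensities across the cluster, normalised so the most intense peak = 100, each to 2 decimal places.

70.26 : 100.00 : 30.63

Copper pattern (n=1): 0.6915 : 0.3085
Element Qm pattern (n=1): 0.5058 : 0.4942
Convolve the two distributions (both contribute in 2-u steps):
  M: 0.6915×0.5058 = 0.349761
  M+2: 0.6915×0.4942 + 0.3085×0.5058 = 0.497779
  M+4: 0.3085×0.4942 = 0.152461
Scale to base peak (0.497779) = 100: 70.26 : 100.00 : 30.63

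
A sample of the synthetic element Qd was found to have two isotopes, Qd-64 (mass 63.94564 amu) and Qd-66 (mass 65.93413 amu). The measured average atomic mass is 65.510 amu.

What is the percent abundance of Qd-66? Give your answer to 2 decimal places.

78.67%

With x = fraction of Qd-64 (so Qd-66 is 1 − x):
63.94564·x + 65.93413·(1 − x) = 65.510
(63.94564 − 65.93413)·x = 65.510 − 65.93413
x = -0.42413 / -1.98849 = 0.21329 → 21.33% Qd-64, 78.67% Qd-66.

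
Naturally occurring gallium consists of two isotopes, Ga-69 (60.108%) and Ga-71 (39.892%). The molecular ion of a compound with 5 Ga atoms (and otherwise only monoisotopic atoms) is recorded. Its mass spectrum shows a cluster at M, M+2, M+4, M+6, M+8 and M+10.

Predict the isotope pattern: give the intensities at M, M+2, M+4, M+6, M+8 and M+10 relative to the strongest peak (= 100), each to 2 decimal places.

The 5 Ga atoms are independent, so intensities follow the terms of (0.60108 + 0.39892)^5.
P(M) = 0.60108^5 = 0.078462
P(M+2) = 5 × 0.60108^4 × 0.39892^1 = 0.260366
P(M+4) = 10 × 0.60108^3 × 0.39892^2 = 0.345596
P(M+6) = 10 × 0.60108^2 × 0.39892^3 = 0.229362
P(M+8) = 5 × 0.60108^1 × 0.39892^4 = 0.076111
P(M+10) = 0.39892^5 = 0.010103
The M+4 peak is largest (0.345596); scaling to 100 gives 22.70 : 75.34 : 100.00 : 66.37 : 22.02 : 2.92.

22.70 : 75.34 : 100.00 : 66.37 : 22.02 : 2.92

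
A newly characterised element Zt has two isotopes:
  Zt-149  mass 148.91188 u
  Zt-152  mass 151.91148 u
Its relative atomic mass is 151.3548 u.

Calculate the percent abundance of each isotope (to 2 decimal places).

Zt-149: 18.56%, Zt-152: 81.44%

With x = fraction of Zt-149 (so Zt-152 is 1 − x):
148.91188·x + 151.91148·(1 − x) = 151.3548
(148.91188 − 151.91148)·x = 151.3548 − 151.91148
x = -0.55668 / -2.99960 = 0.18558 → 18.56% Zt-149, 81.44% Zt-152.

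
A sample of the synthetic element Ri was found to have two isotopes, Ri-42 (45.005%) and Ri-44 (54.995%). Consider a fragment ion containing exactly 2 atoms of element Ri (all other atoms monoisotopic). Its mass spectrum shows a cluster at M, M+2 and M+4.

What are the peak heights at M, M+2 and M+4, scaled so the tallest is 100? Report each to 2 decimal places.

40.92 : 100.00 : 61.10

Expanding (0.45005 + 0.54995)^2:
P(M) = 0.45005^2 = 0.202545
P(M+2) = 2 × 0.45005^1 × 0.54995^1 = 0.495010
P(M+4) = 0.54995^2 = 0.302445
The M+2 peak is largest (0.495010); scaling to 100 gives 40.92 : 100.00 : 61.10.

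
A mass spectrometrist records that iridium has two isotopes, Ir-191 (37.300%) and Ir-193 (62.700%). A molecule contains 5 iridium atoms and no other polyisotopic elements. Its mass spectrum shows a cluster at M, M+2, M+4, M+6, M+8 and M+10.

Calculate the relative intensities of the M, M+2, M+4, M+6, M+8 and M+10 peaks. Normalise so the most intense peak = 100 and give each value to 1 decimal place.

Each Ir atom is independently Ir-191 (p = 0.37300) or Ir-193 (q = 0.62700); the cluster is the binomial expansion (p + q)^5.
P(M) = 0.37300^5 = 0.007220
P(M+2) = 5 × 0.37300^4 × 0.62700^1 = 0.060684
P(M+4) = 10 × 0.37300^3 × 0.62700^2 = 0.204015
P(M+6) = 10 × 0.37300^2 × 0.62700^3 = 0.342942
P(M+8) = 5 × 0.37300^1 × 0.62700^4 = 0.288237
P(M+10) = 0.62700^5 = 0.096903
The M+6 peak is largest (0.342942); scaling to 100 gives 2.1 : 17.7 : 59.5 : 100.0 : 84.0 : 28.3.

2.1 : 17.7 : 59.5 : 100.0 : 84.0 : 28.3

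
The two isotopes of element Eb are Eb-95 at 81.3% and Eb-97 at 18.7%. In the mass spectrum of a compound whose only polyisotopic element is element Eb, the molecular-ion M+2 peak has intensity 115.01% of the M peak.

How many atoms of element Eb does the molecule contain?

The M+2/M ratio from n Eb atoms is n · q/p = n · 0.187/0.813.
n = 1.1501 × 0.813/0.187 = 5.00 ≈ 5

5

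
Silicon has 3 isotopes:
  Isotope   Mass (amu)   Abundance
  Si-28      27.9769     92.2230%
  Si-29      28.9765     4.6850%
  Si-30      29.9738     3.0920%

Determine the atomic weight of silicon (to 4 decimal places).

28.0855 amu

Average mass = Σ (abundance × isotope mass) = 0.922230 × 27.9769 + 0.046850 × 28.9765 + 0.030920 × 29.9738
= 25.80114 + 1.35755 + 0.92679 = 28.08548 amu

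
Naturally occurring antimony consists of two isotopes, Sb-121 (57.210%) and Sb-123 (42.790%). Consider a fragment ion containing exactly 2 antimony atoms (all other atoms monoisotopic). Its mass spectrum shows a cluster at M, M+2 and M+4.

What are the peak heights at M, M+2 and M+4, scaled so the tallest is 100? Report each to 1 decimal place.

The 2 Sb atoms are independent, so intensities follow the terms of (0.57210 + 0.42790)^2.
P(M) = 0.57210^2 = 0.327298
P(M+2) = 2 × 0.57210^1 × 0.42790^1 = 0.489603
P(M+4) = 0.42790^2 = 0.183098
The M+2 peak is largest (0.489603); scaling to 100 gives 66.8 : 100.0 : 37.4.

66.8 : 100.0 : 37.4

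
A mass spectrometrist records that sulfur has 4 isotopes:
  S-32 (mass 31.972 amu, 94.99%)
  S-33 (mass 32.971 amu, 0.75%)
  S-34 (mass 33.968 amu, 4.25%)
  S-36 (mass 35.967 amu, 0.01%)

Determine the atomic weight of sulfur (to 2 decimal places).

32.06 amu

Weight each isotope mass by its fractional abundance: 0.9499 × 31.972 + 0.0075 × 32.971 + 0.0425 × 33.968 + 0.0001 × 35.967
= 30.3702 + 0.2473 + 1.4436 + 0.0036 = 32.0647 amu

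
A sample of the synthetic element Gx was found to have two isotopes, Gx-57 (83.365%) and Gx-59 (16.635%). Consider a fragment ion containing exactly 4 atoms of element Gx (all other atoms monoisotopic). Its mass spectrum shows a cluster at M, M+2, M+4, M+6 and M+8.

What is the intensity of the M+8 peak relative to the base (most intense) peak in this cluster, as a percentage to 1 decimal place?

0.2%

Term probabilities: M 0.4830, M+2 0.3855, M+4 0.1154, M+6 0.0154, M+8 0.0008. Base peak = M.
P(M) = C(4,0) × 0.83365^4 × 0.16635^0 = 1 × 0.48298653 × 1.0000 = 0.482987 (base)
P(M+8) = C(4,4) × 0.83365^0 × 0.16635^4 = 1 × 1.0000 × 0.00076576 = 0.000766
Relative intensity = 0.000766 / 0.482987 × 100 = 0.2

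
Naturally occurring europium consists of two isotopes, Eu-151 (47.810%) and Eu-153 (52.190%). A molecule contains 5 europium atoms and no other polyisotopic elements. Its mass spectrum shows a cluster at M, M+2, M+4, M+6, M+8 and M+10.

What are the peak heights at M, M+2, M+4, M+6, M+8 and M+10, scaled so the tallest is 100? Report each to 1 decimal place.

Expanding (0.47810 + 0.52190)^5:
P(M) = 0.47810^5 = 0.024980
P(M+2) = 5 × 0.47810^4 × 0.52190^1 = 0.136343
P(M+4) = 10 × 0.47810^3 × 0.52190^2 = 0.297667
P(M+6) = 10 × 0.47810^2 × 0.52190^3 = 0.324937
P(M+8) = 5 × 0.47810^1 × 0.52190^4 = 0.177353
P(M+10) = 0.52190^5 = 0.038720
The M+6 peak is largest (0.324937); scaling to 100 gives 7.7 : 42.0 : 91.6 : 100.0 : 54.6 : 11.9.

7.7 : 42.0 : 91.6 : 100.0 : 54.6 : 11.9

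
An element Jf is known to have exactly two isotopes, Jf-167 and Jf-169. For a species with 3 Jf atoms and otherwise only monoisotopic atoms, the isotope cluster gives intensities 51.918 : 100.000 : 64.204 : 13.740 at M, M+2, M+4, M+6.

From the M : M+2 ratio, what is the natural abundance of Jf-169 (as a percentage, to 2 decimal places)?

39.10%

If p is the fraction of Jf that is Jf-167, then I(M+2)/I(M) = [C(3,1)·p^2·(1−p)] / p^3 = 3·(1−p)/p = 100.000/51.918 = 1.9261
(1−p)/p = 1.9261/3 = 0.6420  ⇒  p = 1/(1 + 0.6420) = 0.6090
Jf-167: 60.90%, Jf-169: 39.10%.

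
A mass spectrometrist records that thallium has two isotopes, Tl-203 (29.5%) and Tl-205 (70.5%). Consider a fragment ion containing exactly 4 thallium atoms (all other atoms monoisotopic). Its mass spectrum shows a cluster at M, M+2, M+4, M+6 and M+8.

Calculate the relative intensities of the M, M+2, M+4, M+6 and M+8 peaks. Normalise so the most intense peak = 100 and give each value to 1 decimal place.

Expanding (0.295 + 0.705)^4:
P(M) = 0.295^4 = 0.007573
P(M+2) = 4 × 0.295^3 × 0.705^1 = 0.072396
P(M+4) = 6 × 0.295^2 × 0.705^2 = 0.259522
P(M+6) = 4 × 0.295^1 × 0.705^3 = 0.413475
P(M+8) = 0.705^4 = 0.247034
The M+6 peak is largest (0.413475); scaling to 100 gives 1.8 : 17.5 : 62.8 : 100.0 : 59.7.

1.8 : 17.5 : 62.8 : 100.0 : 59.7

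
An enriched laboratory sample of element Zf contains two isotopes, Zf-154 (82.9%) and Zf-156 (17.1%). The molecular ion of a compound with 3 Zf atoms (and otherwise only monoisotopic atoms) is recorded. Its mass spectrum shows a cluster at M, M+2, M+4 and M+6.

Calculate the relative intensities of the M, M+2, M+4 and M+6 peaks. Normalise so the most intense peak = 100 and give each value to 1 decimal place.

The 3 Zf atoms are independent, so intensities follow the terms of (0.829 + 0.171)^3.
P(M) = 0.829^3 = 0.569723
P(M+2) = 3 × 0.829^2 × 0.171^1 = 0.352555
P(M+4) = 3 × 0.829^1 × 0.171^2 = 0.072722
P(M+6) = 0.171^3 = 0.005000
The M peak is largest (0.569723); scaling to 100 gives 100.0 : 61.9 : 12.8 : 0.9.

100.0 : 61.9 : 12.8 : 0.9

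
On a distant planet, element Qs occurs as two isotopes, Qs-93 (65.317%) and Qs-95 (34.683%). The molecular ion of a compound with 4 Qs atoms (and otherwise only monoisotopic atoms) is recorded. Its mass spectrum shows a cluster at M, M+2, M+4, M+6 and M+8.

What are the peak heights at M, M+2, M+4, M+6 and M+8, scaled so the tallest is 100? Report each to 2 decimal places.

The 4 Qs atoms are independent, so intensities follow the terms of (0.65317 + 0.34683)^4.
P(M) = 0.65317^4 = 0.182014
P(M+2) = 4 × 0.65317^3 × 0.34683^1 = 0.386594
P(M+4) = 6 × 0.65317^2 × 0.34683^2 = 0.307919
P(M+6) = 4 × 0.65317^1 × 0.34683^3 = 0.109002
P(M+8) = 0.34683^4 = 0.014470
The M+2 peak is largest (0.386594); scaling to 100 gives 47.08 : 100.00 : 79.65 : 28.20 : 3.74.

47.08 : 100.00 : 79.65 : 28.20 : 3.74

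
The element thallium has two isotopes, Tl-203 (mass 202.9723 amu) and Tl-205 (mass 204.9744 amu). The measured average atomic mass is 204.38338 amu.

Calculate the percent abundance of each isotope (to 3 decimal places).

Tl-203: 29.520%, Tl-205: 70.480%

Writing the weighted mean with unknown fraction x of Tl-203:
202.9723·x + 204.9744·(1 − x) = 204.38338
(202.9723 − 204.9744)·x = 204.38338 − 204.9744
x = -0.59102 / -2.0021 = 0.29520 → 29.520% Tl-203, 70.480% Tl-205.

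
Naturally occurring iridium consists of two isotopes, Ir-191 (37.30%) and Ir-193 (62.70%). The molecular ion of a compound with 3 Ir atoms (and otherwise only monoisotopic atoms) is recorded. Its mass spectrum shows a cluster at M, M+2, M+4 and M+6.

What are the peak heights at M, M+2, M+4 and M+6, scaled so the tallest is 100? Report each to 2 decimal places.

The 3 Ir atoms are independent, so intensities follow the terms of (0.3730 + 0.6270)^3.
P(M) = 0.3730^3 = 0.051895
P(M+2) = 3 × 0.3730^2 × 0.6270^1 = 0.261702
P(M+4) = 3 × 0.3730^1 × 0.6270^2 = 0.439911
P(M+6) = 0.6270^3 = 0.246492
The M+4 peak is largest (0.439911); scaling to 100 gives 11.80 : 59.49 : 100.00 : 56.03.

11.80 : 59.49 : 100.00 : 56.03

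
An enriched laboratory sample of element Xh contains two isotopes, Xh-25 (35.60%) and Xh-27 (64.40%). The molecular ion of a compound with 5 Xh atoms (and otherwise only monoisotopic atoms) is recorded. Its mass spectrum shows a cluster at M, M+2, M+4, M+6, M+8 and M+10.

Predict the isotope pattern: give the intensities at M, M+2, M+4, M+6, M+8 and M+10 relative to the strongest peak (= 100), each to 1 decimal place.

The 5 Xh atoms are independent, so intensities follow the terms of (0.3560 + 0.6440)^5.
P(M) = 0.3560^5 = 0.005718
P(M+2) = 5 × 0.3560^4 × 0.6440^1 = 0.051720
P(M+4) = 10 × 0.3560^3 × 0.6440^2 = 0.187121
P(M+6) = 10 × 0.3560^2 × 0.6440^3 = 0.338499
P(M+8) = 5 × 0.3560^1 × 0.6440^4 = 0.306171
P(M+10) = 0.6440^5 = 0.110772
The M+6 peak is largest (0.338499); scaling to 100 gives 1.7 : 15.3 : 55.3 : 100.0 : 90.4 : 32.7.

1.7 : 15.3 : 55.3 : 100.0 : 90.4 : 32.7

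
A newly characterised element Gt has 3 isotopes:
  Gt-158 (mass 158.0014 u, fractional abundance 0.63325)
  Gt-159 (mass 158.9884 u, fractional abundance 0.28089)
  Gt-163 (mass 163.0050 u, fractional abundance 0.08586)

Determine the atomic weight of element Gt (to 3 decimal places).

158.708 u

Weight each isotope mass by its fractional abundance: 0.63325 × 158.0014 + 0.28089 × 158.9884 + 0.08586 × 163.0050
= 100.05439 + 44.65825 + 13.99561 = 158.70825 u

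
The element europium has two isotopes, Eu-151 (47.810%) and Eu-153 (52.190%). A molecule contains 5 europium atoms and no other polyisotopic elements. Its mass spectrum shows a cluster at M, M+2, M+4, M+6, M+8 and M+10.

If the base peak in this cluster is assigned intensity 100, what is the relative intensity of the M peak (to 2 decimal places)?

(0.47810 + 0.52190)^5 gives M 0.0250, M+2 0.1363, M+4 0.2977, M+6 0.3249, M+8 0.1774, M+10 0.0387; the largest is M+6.
P(M+6) = C(5,3) × 0.47810^2 × 0.52190^3 = 10 × 0.22857961 × 0.14215492 = 0.324937 (base)
P(M) = C(5,0) × 0.47810^5 × 0.52190^0 = 1 × 0.02498007 × 1.0000 = 0.024980
Relative intensity = 0.024980 / 0.324937 × 100 = 7.69

7.69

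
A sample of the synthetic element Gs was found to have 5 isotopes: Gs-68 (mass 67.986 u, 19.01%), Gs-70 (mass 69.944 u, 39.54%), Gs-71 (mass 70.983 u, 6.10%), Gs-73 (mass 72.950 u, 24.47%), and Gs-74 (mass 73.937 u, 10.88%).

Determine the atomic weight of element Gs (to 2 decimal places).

Weight each isotope mass by its fractional abundance: 0.1901 × 67.986 + 0.3954 × 69.944 + 0.0610 × 70.983 + 0.2447 × 72.950 + 0.1088 × 73.937
= 12.9241 + 27.6559 + 4.3300 + 17.8509 + 8.0443 = 70.8052 u

70.81 u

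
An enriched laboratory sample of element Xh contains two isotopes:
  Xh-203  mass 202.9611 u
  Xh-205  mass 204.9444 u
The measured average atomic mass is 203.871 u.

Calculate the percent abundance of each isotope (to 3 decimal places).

Xh-203: 54.122%, Xh-205: 45.878%

Writing the weighted mean with unknown fraction x of Xh-203:
202.9611·x + 204.9444·(1 − x) = 203.871
(202.9611 − 204.9444)·x = 203.871 − 204.9444
x = -1.0734 / -1.9833 = 0.54122 → 54.122% Xh-203, 45.878% Xh-205.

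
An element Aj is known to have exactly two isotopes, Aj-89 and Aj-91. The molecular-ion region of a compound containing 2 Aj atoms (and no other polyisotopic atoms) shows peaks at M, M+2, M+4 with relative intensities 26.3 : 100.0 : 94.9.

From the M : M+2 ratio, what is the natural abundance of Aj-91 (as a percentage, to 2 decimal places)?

65.53%

Let p = fractional abundance of Aj-89. I(M+2)/I(M) = [C(2,1)·p^1·(1−p)] / p^2 = 2·(1−p)/p = 100.0/26.3 = 3.8023
(1−p)/p = 3.8023/2 = 1.9011  ⇒  p = 1/(1 + 1.9011) = 0.3447
Aj-89: 34.47%, Aj-91: 65.53%.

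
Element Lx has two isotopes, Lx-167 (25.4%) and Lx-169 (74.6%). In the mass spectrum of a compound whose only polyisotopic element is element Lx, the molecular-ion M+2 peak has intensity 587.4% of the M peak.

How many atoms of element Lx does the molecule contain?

2

For n independent Lx atoms, I(M+2)/I(M) = n · (abundance Lx-169) / (abundance Lx-167) = n · 0.746/0.254.
n = 5.874 × 0.254/0.746 = 2.00 ≈ 2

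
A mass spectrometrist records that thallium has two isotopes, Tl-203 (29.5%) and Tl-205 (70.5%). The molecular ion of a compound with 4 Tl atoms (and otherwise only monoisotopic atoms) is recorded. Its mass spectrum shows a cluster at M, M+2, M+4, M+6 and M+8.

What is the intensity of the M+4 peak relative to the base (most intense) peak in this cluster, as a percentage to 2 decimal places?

Term probabilities: M 0.0076, M+2 0.0724, M+4 0.2595, M+6 0.4135, M+8 0.2470. Base peak = M+6.
P(M+6) = C(4,3) × 0.295^1 × 0.705^3 = 4 × 0.2950 × 0.35040263 = 0.413475 (base)
P(M+4) = C(4,2) × 0.295^2 × 0.705^2 = 6 × 0.087025 × 0.497025 = 0.259522
Relative intensity = 0.259522 / 0.413475 × 100 = 62.77

62.77%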